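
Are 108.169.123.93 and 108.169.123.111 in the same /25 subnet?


Mask: 255.255.255.128
108.169.123.93 AND mask = 108.169.123.0
108.169.123.111 AND mask = 108.169.123.0
Yes, same subnet (108.169.123.0)


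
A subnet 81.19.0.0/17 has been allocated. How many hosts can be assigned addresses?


Host bits = 32 - 17 = 15
Total addresses = 2^15 = 32768
Usable = total - 2 (network and broadcast)
Usable hosts: 32766


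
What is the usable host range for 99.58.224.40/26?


Network: 99.58.224.0
Broadcast: 99.58.224.63
First usable = network + 1
Last usable = broadcast - 1
Range: 99.58.224.1 to 99.58.224.62


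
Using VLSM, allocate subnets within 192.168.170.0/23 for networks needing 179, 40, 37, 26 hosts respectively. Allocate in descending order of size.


179 hosts -> /24 (254 usable): 192.168.170.0/24
40 hosts -> /26 (62 usable): 192.168.171.0/26
37 hosts -> /26 (62 usable): 192.168.171.64/26
26 hosts -> /27 (30 usable): 192.168.171.128/27
Allocation: 192.168.170.0/24 (179 hosts, 254 usable); 192.168.171.0/26 (40 hosts, 62 usable); 192.168.171.64/26 (37 hosts, 62 usable); 192.168.171.128/27 (26 hosts, 30 usable)


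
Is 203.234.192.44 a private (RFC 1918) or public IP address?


RFC 1918 private ranges:
  10.0.0.0/8 (10.0.0.0 - 10.255.255.255)
  172.16.0.0/12 (172.16.0.0 - 172.31.255.255)
  192.168.0.0/16 (192.168.0.0 - 192.168.255.255)
Public (not in any RFC 1918 range)


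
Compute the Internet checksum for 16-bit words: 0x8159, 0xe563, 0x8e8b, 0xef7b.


Sum all words (with carry folding):
+ 0x8159 = 0x8159
+ 0xe563 = 0x66bd
+ 0x8e8b = 0xf548
+ 0xef7b = 0xe4c4
One's complement: ~0xe4c4
Checksum = 0x1b3b


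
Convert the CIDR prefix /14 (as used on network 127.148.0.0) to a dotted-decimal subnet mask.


/14 means 14 network bits, 18 host bits
Binary: 11111111111111000000000000000000
Mask: 255.252.0.0


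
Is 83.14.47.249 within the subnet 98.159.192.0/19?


Subnet network: 98.159.192.0
Test IP AND mask: 83.14.32.0
No, 83.14.47.249 is not in 98.159.192.0/19


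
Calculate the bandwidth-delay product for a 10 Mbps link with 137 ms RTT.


BDP = bandwidth * RTT
= 10 Mbps * 137 ms
= 10 * 1e6 * 137 / 1000 bits
= 1370000 bits
= 171250 bytes
= 167.2363 KB
BDP = 1370000 bits (171250 bytes)


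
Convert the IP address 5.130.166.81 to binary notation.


5 = 00000101
130 = 10000010
166 = 10100110
81 = 01010001
Binary: 00000101.10000010.10100110.01010001


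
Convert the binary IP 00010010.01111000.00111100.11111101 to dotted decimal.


00010010 = 18
01111000 = 120
00111100 = 60
11111101 = 253
IP: 18.120.60.253


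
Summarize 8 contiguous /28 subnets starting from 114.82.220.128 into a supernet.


Original prefix: /28
Number of subnets: 8 = 2^3
New prefix = 28 - 3 = 25
Supernet: 114.82.220.128/25


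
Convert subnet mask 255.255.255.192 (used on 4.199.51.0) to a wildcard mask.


Subnet mask: 255.255.255.192
Wildcard = 255.255.255.255 - subnet mask
255 - 255 = 0
255 - 255 = 0
255 - 255 = 0
255 - 192 = 63
Wildcard: 0.0.0.63


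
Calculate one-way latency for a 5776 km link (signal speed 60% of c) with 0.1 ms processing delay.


Speed = 0.6 * 3e5 km/s = 180000 km/s
Propagation delay = 5776 / 180000 = 0.0321 s = 32.0889 ms
Processing delay = 0.1 ms
Total one-way latency = 32.1889 ms


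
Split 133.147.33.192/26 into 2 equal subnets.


New prefix = 26 + 1 = 27
Each subnet has 32 addresses
  133.147.33.192/27
  133.147.33.224/27
Subnets: 133.147.33.192/27, 133.147.33.224/27


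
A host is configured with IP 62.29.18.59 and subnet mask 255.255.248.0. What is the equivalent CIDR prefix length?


Binary: 11111111.11111111.11111000.00000000
Count leading 1s
Prefix: /21


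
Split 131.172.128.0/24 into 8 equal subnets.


New prefix = 24 + 3 = 27
Each subnet has 32 addresses
  131.172.128.0/27
  131.172.128.32/27
  131.172.128.64/27
  131.172.128.96/27
  131.172.128.128/27
  131.172.128.160/27
  131.172.128.192/27
  131.172.128.224/27
Subnets: 131.172.128.0/27, 131.172.128.32/27, 131.172.128.64/27, 131.172.128.96/27, 131.172.128.128/27, 131.172.128.160/27, 131.172.128.192/27, 131.172.128.224/27


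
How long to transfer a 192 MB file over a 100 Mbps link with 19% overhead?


Effective throughput = 100 * (1 - 19/100) = 81 Mbps
File size in Mb = 192 * 8 = 1536 Mb
Time = 1536 / 81
Time = 18.963 seconds


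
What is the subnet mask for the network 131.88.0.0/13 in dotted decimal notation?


/13 means 13 network bits, 19 host bits
Binary: 11111111111110000000000000000000
Mask: 255.248.0.0


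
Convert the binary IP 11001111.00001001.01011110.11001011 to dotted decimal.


11001111 = 207
00001001 = 9
01011110 = 94
11001011 = 203
IP: 207.9.94.203


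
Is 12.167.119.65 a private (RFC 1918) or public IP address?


RFC 1918 private ranges:
  10.0.0.0/8 (10.0.0.0 - 10.255.255.255)
  172.16.0.0/12 (172.16.0.0 - 172.31.255.255)
  192.168.0.0/16 (192.168.0.0 - 192.168.255.255)
Public (not in any RFC 1918 range)


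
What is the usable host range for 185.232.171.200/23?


Network: 185.232.170.0
Broadcast: 185.232.171.255
First usable = network + 1
Last usable = broadcast - 1
Range: 185.232.170.1 to 185.232.171.254


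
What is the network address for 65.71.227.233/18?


IP:   01000001.01000111.11100011.11101001
Mask: 11111111.11111111.11000000.00000000
AND operation:
Net:  01000001.01000111.11000000.00000000
Network: 65.71.192.0/18


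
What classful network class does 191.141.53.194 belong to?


First octet: 191
Binary: 10111111
10xxxxxx -> Class B (128-191)
Class B, default mask 255.255.0.0 (/16)


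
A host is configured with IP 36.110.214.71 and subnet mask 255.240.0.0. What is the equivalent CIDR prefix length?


Binary: 11111111.11110000.00000000.00000000
Count leading 1s
Prefix: /12


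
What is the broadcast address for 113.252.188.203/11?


Network: 113.224.0.0/11
Host bits = 21
Set all host bits to 1:
Broadcast: 113.255.255.255


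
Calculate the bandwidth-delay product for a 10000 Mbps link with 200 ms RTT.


BDP = bandwidth * RTT
= 10000 Mbps * 200 ms
= 10000 * 1e6 * 200 / 1000 bits
= 2000000000 bits
= 250000000 bytes
= 244140.625 KB
BDP = 2000000000 bits (250000000 bytes)


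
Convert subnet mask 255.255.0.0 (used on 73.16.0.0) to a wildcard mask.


Subnet mask: 255.255.0.0
Wildcard = 255.255.255.255 - subnet mask
255 - 255 = 0
255 - 255 = 0
255 - 0 = 255
255 - 0 = 255
Wildcard: 0.0.255.255


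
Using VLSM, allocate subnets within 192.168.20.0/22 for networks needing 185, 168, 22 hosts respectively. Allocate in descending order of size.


185 hosts -> /24 (254 usable): 192.168.20.0/24
168 hosts -> /24 (254 usable): 192.168.21.0/24
22 hosts -> /27 (30 usable): 192.168.22.0/27
Allocation: 192.168.20.0/24 (185 hosts, 254 usable); 192.168.21.0/24 (168 hosts, 254 usable); 192.168.22.0/27 (22 hosts, 30 usable)


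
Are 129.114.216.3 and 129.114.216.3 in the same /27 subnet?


Mask: 255.255.255.224
129.114.216.3 AND mask = 129.114.216.0
129.114.216.3 AND mask = 129.114.216.0
Yes, same subnet (129.114.216.0)


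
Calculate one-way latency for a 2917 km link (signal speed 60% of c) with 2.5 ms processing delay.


Speed = 0.6 * 3e5 km/s = 180000 km/s
Propagation delay = 2917 / 180000 = 0.0162 s = 16.2056 ms
Processing delay = 2.5 ms
Total one-way latency = 18.7056 ms


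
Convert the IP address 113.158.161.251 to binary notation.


113 = 01110001
158 = 10011110
161 = 10100001
251 = 11111011
Binary: 01110001.10011110.10100001.11111011


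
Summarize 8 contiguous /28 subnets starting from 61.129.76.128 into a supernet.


Original prefix: /28
Number of subnets: 8 = 2^3
New prefix = 28 - 3 = 25
Supernet: 61.129.76.128/25


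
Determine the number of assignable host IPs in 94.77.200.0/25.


Host bits = 32 - 25 = 7
Total addresses = 2^7 = 128
Usable = total - 2 (network and broadcast)
Usable hosts: 126


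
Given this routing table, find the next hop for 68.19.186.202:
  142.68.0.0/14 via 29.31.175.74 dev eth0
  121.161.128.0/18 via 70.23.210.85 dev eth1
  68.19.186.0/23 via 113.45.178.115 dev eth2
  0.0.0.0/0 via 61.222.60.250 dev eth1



Longest prefix match for 68.19.186.202:
  /14 142.68.0.0: no
  /18 121.161.128.0: no
  /23 68.19.186.0: MATCH
  /0 0.0.0.0: MATCH
Selected: next-hop 113.45.178.115 via eth2 (matched /23)


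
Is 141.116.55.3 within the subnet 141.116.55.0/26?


Subnet network: 141.116.55.0
Test IP AND mask: 141.116.55.0
Yes, 141.116.55.3 is in 141.116.55.0/26


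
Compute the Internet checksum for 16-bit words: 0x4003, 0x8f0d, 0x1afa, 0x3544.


Sum all words (with carry folding):
+ 0x4003 = 0x4003
+ 0x8f0d = 0xcf10
+ 0x1afa = 0xea0a
+ 0x3544 = 0x1f4f
One's complement: ~0x1f4f
Checksum = 0xe0b0


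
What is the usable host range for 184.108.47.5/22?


Network: 184.108.44.0
Broadcast: 184.108.47.255
First usable = network + 1
Last usable = broadcast - 1
Range: 184.108.44.1 to 184.108.47.254


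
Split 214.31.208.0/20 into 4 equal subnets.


New prefix = 20 + 2 = 22
Each subnet has 1024 addresses
  214.31.208.0/22
  214.31.212.0/22
  214.31.216.0/22
  214.31.220.0/22
Subnets: 214.31.208.0/22, 214.31.212.0/22, 214.31.216.0/22, 214.31.220.0/22


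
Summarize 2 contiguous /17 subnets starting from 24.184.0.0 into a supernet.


Original prefix: /17
Number of subnets: 2 = 2^1
New prefix = 17 - 1 = 16
Supernet: 24.184.0.0/16


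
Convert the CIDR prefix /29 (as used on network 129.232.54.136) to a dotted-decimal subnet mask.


/29 means 29 network bits, 3 host bits
Binary: 11111111111111111111111111111000
Mask: 255.255.255.248


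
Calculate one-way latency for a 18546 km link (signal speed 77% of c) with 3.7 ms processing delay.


Speed = 0.77 * 3e5 km/s = 231000 km/s
Propagation delay = 18546 / 231000 = 0.0803 s = 80.2857 ms
Processing delay = 3.7 ms
Total one-way latency = 83.9857 ms


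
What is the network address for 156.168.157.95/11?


IP:   10011100.10101000.10011101.01011111
Mask: 11111111.11100000.00000000.00000000
AND operation:
Net:  10011100.10100000.00000000.00000000
Network: 156.160.0.0/11


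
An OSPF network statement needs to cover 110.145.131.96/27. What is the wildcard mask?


Subnet mask: 255.255.255.224
Wildcard = 255.255.255.255 - subnet mask
255 - 255 = 0
255 - 255 = 0
255 - 255 = 0
255 - 224 = 31
Wildcard: 0.0.0.31


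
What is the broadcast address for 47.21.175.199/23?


Network: 47.21.174.0/23
Host bits = 9
Set all host bits to 1:
Broadcast: 47.21.175.255


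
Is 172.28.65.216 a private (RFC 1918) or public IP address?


RFC 1918 private ranges:
  10.0.0.0/8 (10.0.0.0 - 10.255.255.255)
  172.16.0.0/12 (172.16.0.0 - 172.31.255.255)
  192.168.0.0/16 (192.168.0.0 - 192.168.255.255)
Private (in 172.16.0.0/12)


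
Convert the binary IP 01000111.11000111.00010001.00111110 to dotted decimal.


01000111 = 71
11000111 = 199
00010001 = 17
00111110 = 62
IP: 71.199.17.62


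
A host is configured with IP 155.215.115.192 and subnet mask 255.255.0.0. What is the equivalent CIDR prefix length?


Binary: 11111111.11111111.00000000.00000000
Count leading 1s
Prefix: /16


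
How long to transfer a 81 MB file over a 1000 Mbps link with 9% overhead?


Effective throughput = 1000 * (1 - 9/100) = 910 Mbps
File size in Mb = 81 * 8 = 648 Mb
Time = 648 / 910
Time = 0.7121 seconds


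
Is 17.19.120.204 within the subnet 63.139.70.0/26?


Subnet network: 63.139.70.0
Test IP AND mask: 17.19.120.192
No, 17.19.120.204 is not in 63.139.70.0/26


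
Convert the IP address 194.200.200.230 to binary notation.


194 = 11000010
200 = 11001000
200 = 11001000
230 = 11100110
Binary: 11000010.11001000.11001000.11100110


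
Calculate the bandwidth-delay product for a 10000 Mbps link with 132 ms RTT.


BDP = bandwidth * RTT
= 10000 Mbps * 132 ms
= 10000 * 1e6 * 132 / 1000 bits
= 1320000000 bits
= 165000000 bytes
= 161132.8125 KB
BDP = 1320000000 bits (165000000 bytes)


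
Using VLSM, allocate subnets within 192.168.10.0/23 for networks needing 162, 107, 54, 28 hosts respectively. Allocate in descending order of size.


162 hosts -> /24 (254 usable): 192.168.10.0/24
107 hosts -> /25 (126 usable): 192.168.11.0/25
54 hosts -> /26 (62 usable): 192.168.11.128/26
28 hosts -> /27 (30 usable): 192.168.11.192/27
Allocation: 192.168.10.0/24 (162 hosts, 254 usable); 192.168.11.0/25 (107 hosts, 126 usable); 192.168.11.128/26 (54 hosts, 62 usable); 192.168.11.192/27 (28 hosts, 30 usable)


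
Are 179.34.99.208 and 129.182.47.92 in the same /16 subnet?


Mask: 255.255.0.0
179.34.99.208 AND mask = 179.34.0.0
129.182.47.92 AND mask = 129.182.0.0
No, different subnets (179.34.0.0 vs 129.182.0.0)


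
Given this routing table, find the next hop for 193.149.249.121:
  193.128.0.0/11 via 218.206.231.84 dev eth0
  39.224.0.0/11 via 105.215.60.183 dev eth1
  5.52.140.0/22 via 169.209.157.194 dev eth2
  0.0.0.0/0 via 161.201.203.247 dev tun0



Longest prefix match for 193.149.249.121:
  /11 193.128.0.0: MATCH
  /11 39.224.0.0: no
  /22 5.52.140.0: no
  /0 0.0.0.0: MATCH
Selected: next-hop 218.206.231.84 via eth0 (matched /11)


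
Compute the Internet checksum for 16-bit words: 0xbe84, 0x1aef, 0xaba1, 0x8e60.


Sum all words (with carry folding):
+ 0xbe84 = 0xbe84
+ 0x1aef = 0xd973
+ 0xaba1 = 0x8515
+ 0x8e60 = 0x1376
One's complement: ~0x1376
Checksum = 0xec89


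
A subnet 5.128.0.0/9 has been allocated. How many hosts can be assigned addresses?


Host bits = 32 - 9 = 23
Total addresses = 2^23 = 8388608
Usable = total - 2 (network and broadcast)
Usable hosts: 8388606


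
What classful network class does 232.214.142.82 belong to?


First octet: 232
Binary: 11101000
1110xxxx -> Class D (224-239)
Class D (multicast), default mask N/A


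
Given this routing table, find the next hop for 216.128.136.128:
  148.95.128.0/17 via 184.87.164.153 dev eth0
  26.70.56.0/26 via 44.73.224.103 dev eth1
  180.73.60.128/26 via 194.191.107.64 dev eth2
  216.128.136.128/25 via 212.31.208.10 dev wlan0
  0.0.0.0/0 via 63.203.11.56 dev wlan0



Longest prefix match for 216.128.136.128:
  /17 148.95.128.0: no
  /26 26.70.56.0: no
  /26 180.73.60.128: no
  /25 216.128.136.128: MATCH
  /0 0.0.0.0: MATCH
Selected: next-hop 212.31.208.10 via wlan0 (matched /25)


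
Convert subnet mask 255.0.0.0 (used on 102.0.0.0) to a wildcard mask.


Subnet mask: 255.0.0.0
Wildcard = 255.255.255.255 - subnet mask
255 - 255 = 0
255 - 0 = 255
255 - 0 = 255
255 - 0 = 255
Wildcard: 0.255.255.255


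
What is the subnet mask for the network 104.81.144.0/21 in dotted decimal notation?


/21 means 21 network bits, 11 host bits
Binary: 11111111111111111111100000000000
Mask: 255.255.248.0


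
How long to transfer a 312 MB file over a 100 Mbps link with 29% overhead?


Effective throughput = 100 * (1 - 29/100) = 71 Mbps
File size in Mb = 312 * 8 = 2496 Mb
Time = 2496 / 71
Time = 35.1549 seconds


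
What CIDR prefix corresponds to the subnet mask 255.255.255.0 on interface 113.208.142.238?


Binary: 11111111.11111111.11111111.00000000
Count leading 1s
Prefix: /24


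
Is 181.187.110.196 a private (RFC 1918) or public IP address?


RFC 1918 private ranges:
  10.0.0.0/8 (10.0.0.0 - 10.255.255.255)
  172.16.0.0/12 (172.16.0.0 - 172.31.255.255)
  192.168.0.0/16 (192.168.0.0 - 192.168.255.255)
Public (not in any RFC 1918 range)


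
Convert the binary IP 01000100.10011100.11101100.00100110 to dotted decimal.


01000100 = 68
10011100 = 156
11101100 = 236
00100110 = 38
IP: 68.156.236.38


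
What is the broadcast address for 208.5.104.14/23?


Network: 208.5.104.0/23
Host bits = 9
Set all host bits to 1:
Broadcast: 208.5.105.255


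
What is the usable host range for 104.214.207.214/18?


Network: 104.214.192.0
Broadcast: 104.214.255.255
First usable = network + 1
Last usable = broadcast - 1
Range: 104.214.192.1 to 104.214.255.254


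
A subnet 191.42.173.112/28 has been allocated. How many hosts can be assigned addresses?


Host bits = 32 - 28 = 4
Total addresses = 2^4 = 16
Usable = total - 2 (network and broadcast)
Usable hosts: 14


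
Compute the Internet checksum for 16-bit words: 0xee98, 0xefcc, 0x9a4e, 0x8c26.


Sum all words (with carry folding):
+ 0xee98 = 0xee98
+ 0xefcc = 0xde65
+ 0x9a4e = 0x78b4
+ 0x8c26 = 0x04db
One's complement: ~0x04db
Checksum = 0xfb24


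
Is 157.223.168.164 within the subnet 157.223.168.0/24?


Subnet network: 157.223.168.0
Test IP AND mask: 157.223.168.0
Yes, 157.223.168.164 is in 157.223.168.0/24


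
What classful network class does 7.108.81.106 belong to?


First octet: 7
Binary: 00000111
0xxxxxxx -> Class A (1-126)
Class A, default mask 255.0.0.0 (/8)


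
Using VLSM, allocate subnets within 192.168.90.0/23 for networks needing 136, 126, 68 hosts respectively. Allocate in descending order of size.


136 hosts -> /24 (254 usable): 192.168.90.0/24
126 hosts -> /25 (126 usable): 192.168.91.0/25
68 hosts -> /25 (126 usable): 192.168.91.128/25
Allocation: 192.168.90.0/24 (136 hosts, 254 usable); 192.168.91.0/25 (126 hosts, 126 usable); 192.168.91.128/25 (68 hosts, 126 usable)


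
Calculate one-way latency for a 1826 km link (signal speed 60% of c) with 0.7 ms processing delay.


Speed = 0.6 * 3e5 km/s = 180000 km/s
Propagation delay = 1826 / 180000 = 0.0101 s = 10.1444 ms
Processing delay = 0.7 ms
Total one-way latency = 10.8444 ms


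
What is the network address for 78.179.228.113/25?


IP:   01001110.10110011.11100100.01110001
Mask: 11111111.11111111.11111111.10000000
AND operation:
Net:  01001110.10110011.11100100.00000000
Network: 78.179.228.0/25


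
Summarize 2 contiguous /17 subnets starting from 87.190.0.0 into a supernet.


Original prefix: /17
Number of subnets: 2 = 2^1
New prefix = 17 - 1 = 16
Supernet: 87.190.0.0/16


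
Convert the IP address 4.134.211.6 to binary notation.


4 = 00000100
134 = 10000110
211 = 11010011
6 = 00000110
Binary: 00000100.10000110.11010011.00000110


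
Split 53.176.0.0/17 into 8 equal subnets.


New prefix = 17 + 3 = 20
Each subnet has 4096 addresses
  53.176.0.0/20
  53.176.16.0/20
  53.176.32.0/20
  53.176.48.0/20
  53.176.64.0/20
  53.176.80.0/20
  53.176.96.0/20
  53.176.112.0/20
Subnets: 53.176.0.0/20, 53.176.16.0/20, 53.176.32.0/20, 53.176.48.0/20, 53.176.64.0/20, 53.176.80.0/20, 53.176.96.0/20, 53.176.112.0/20


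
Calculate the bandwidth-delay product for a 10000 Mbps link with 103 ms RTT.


BDP = bandwidth * RTT
= 10000 Mbps * 103 ms
= 10000 * 1e6 * 103 / 1000 bits
= 1030000000 bits
= 128750000 bytes
= 125732.4219 KB
BDP = 1030000000 bits (128750000 bytes)


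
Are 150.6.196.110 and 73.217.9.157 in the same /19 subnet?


Mask: 255.255.224.0
150.6.196.110 AND mask = 150.6.192.0
73.217.9.157 AND mask = 73.217.0.0
No, different subnets (150.6.192.0 vs 73.217.0.0)


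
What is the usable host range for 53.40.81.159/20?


Network: 53.40.80.0
Broadcast: 53.40.95.255
First usable = network + 1
Last usable = broadcast - 1
Range: 53.40.80.1 to 53.40.95.254


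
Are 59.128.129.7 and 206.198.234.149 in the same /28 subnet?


Mask: 255.255.255.240
59.128.129.7 AND mask = 59.128.129.0
206.198.234.149 AND mask = 206.198.234.144
No, different subnets (59.128.129.0 vs 206.198.234.144)


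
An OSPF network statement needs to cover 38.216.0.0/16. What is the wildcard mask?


Subnet mask: 255.255.0.0
Wildcard = 255.255.255.255 - subnet mask
255 - 255 = 0
255 - 255 = 0
255 - 0 = 255
255 - 0 = 255
Wildcard: 0.0.255.255


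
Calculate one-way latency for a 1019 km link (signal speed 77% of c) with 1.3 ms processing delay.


Speed = 0.77 * 3e5 km/s = 231000 km/s
Propagation delay = 1019 / 231000 = 0.0044 s = 4.4113 ms
Processing delay = 1.3 ms
Total one-way latency = 5.7113 ms


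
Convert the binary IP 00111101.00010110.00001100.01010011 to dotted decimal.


00111101 = 61
00010110 = 22
00001100 = 12
01010011 = 83
IP: 61.22.12.83


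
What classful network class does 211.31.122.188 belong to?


First octet: 211
Binary: 11010011
110xxxxx -> Class C (192-223)
Class C, default mask 255.255.255.0 (/24)


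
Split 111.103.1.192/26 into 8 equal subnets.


New prefix = 26 + 3 = 29
Each subnet has 8 addresses
  111.103.1.192/29
  111.103.1.200/29
  111.103.1.208/29
  111.103.1.216/29
  111.103.1.224/29
  111.103.1.232/29
  111.103.1.240/29
  111.103.1.248/29
Subnets: 111.103.1.192/29, 111.103.1.200/29, 111.103.1.208/29, 111.103.1.216/29, 111.103.1.224/29, 111.103.1.232/29, 111.103.1.240/29, 111.103.1.248/29


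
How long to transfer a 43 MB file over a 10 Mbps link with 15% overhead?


Effective throughput = 10 * (1 - 15/100) = 8.5 Mbps
File size in Mb = 43 * 8 = 344 Mb
Time = 344 / 8.5
Time = 40.4706 seconds


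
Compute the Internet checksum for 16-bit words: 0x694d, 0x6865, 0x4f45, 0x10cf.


Sum all words (with carry folding):
+ 0x694d = 0x694d
+ 0x6865 = 0xd1b2
+ 0x4f45 = 0x20f8
+ 0x10cf = 0x31c7
One's complement: ~0x31c7
Checksum = 0xce38


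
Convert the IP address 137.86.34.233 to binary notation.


137 = 10001001
86 = 01010110
34 = 00100010
233 = 11101001
Binary: 10001001.01010110.00100010.11101001


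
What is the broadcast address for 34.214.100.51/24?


Network: 34.214.100.0/24
Host bits = 8
Set all host bits to 1:
Broadcast: 34.214.100.255


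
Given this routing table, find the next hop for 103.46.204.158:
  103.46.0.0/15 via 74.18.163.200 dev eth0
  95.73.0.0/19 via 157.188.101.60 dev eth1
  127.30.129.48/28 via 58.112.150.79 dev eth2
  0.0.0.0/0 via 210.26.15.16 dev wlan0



Longest prefix match for 103.46.204.158:
  /15 103.46.0.0: MATCH
  /19 95.73.0.0: no
  /28 127.30.129.48: no
  /0 0.0.0.0: MATCH
Selected: next-hop 74.18.163.200 via eth0 (matched /15)


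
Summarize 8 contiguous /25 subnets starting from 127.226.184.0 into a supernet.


Original prefix: /25
Number of subnets: 8 = 2^3
New prefix = 25 - 3 = 22
Supernet: 127.226.184.0/22


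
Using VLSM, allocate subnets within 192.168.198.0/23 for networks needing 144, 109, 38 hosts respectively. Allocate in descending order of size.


144 hosts -> /24 (254 usable): 192.168.198.0/24
109 hosts -> /25 (126 usable): 192.168.199.0/25
38 hosts -> /26 (62 usable): 192.168.199.128/26
Allocation: 192.168.198.0/24 (144 hosts, 254 usable); 192.168.199.0/25 (109 hosts, 126 usable); 192.168.199.128/26 (38 hosts, 62 usable)


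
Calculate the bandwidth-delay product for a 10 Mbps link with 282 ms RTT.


BDP = bandwidth * RTT
= 10 Mbps * 282 ms
= 10 * 1e6 * 282 / 1000 bits
= 2820000 bits
= 352500 bytes
= 344.2383 KB
BDP = 2820000 bits (352500 bytes)


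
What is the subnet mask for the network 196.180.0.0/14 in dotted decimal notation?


/14 means 14 network bits, 18 host bits
Binary: 11111111111111000000000000000000
Mask: 255.252.0.0


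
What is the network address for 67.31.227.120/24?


IP:   01000011.00011111.11100011.01111000
Mask: 11111111.11111111.11111111.00000000
AND operation:
Net:  01000011.00011111.11100011.00000000
Network: 67.31.227.0/24


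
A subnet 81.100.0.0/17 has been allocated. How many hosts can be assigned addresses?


Host bits = 32 - 17 = 15
Total addresses = 2^15 = 32768
Usable = total - 2 (network and broadcast)
Usable hosts: 32766


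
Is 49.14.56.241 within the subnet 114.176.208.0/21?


Subnet network: 114.176.208.0
Test IP AND mask: 49.14.56.0
No, 49.14.56.241 is not in 114.176.208.0/21


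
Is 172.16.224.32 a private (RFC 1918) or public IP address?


RFC 1918 private ranges:
  10.0.0.0/8 (10.0.0.0 - 10.255.255.255)
  172.16.0.0/12 (172.16.0.0 - 172.31.255.255)
  192.168.0.0/16 (192.168.0.0 - 192.168.255.255)
Private (in 172.16.0.0/12)


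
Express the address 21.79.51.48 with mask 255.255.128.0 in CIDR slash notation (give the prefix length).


Binary: 11111111.11111111.10000000.00000000
Count leading 1s
Prefix: /17


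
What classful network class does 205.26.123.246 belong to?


First octet: 205
Binary: 11001101
110xxxxx -> Class C (192-223)
Class C, default mask 255.255.255.0 (/24)


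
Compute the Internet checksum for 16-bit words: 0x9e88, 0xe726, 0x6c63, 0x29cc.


Sum all words (with carry folding):
+ 0x9e88 = 0x9e88
+ 0xe726 = 0x85af
+ 0x6c63 = 0xf212
+ 0x29cc = 0x1bdf
One's complement: ~0x1bdf
Checksum = 0xe420


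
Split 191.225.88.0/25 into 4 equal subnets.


New prefix = 25 + 2 = 27
Each subnet has 32 addresses
  191.225.88.0/27
  191.225.88.32/27
  191.225.88.64/27
  191.225.88.96/27
Subnets: 191.225.88.0/27, 191.225.88.32/27, 191.225.88.64/27, 191.225.88.96/27


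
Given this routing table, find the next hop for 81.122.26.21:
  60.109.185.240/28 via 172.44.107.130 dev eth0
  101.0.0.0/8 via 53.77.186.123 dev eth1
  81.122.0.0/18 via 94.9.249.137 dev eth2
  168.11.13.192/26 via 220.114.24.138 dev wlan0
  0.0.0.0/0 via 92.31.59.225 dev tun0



Longest prefix match for 81.122.26.21:
  /28 60.109.185.240: no
  /8 101.0.0.0: no
  /18 81.122.0.0: MATCH
  /26 168.11.13.192: no
  /0 0.0.0.0: MATCH
Selected: next-hop 94.9.249.137 via eth2 (matched /18)


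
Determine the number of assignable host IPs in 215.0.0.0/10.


Host bits = 32 - 10 = 22
Total addresses = 2^22 = 4194304
Usable = total - 2 (network and broadcast)
Usable hosts: 4194302


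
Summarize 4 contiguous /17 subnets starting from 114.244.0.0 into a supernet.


Original prefix: /17
Number of subnets: 4 = 2^2
New prefix = 17 - 2 = 15
Supernet: 114.244.0.0/15


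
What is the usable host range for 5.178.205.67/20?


Network: 5.178.192.0
Broadcast: 5.178.207.255
First usable = network + 1
Last usable = broadcast - 1
Range: 5.178.192.1 to 5.178.207.254


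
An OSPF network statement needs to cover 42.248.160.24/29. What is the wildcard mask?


Subnet mask: 255.255.255.248
Wildcard = 255.255.255.255 - subnet mask
255 - 255 = 0
255 - 255 = 0
255 - 255 = 0
255 - 248 = 7
Wildcard: 0.0.0.7


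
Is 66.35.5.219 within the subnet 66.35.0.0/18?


Subnet network: 66.35.0.0
Test IP AND mask: 66.35.0.0
Yes, 66.35.5.219 is in 66.35.0.0/18


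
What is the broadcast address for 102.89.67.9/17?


Network: 102.89.0.0/17
Host bits = 15
Set all host bits to 1:
Broadcast: 102.89.127.255


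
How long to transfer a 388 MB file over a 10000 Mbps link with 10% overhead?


Effective throughput = 10000 * (1 - 10/100) = 9000 Mbps
File size in Mb = 388 * 8 = 3104 Mb
Time = 3104 / 9000
Time = 0.3449 seconds


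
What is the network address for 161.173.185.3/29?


IP:   10100001.10101101.10111001.00000011
Mask: 11111111.11111111.11111111.11111000
AND operation:
Net:  10100001.10101101.10111001.00000000
Network: 161.173.185.0/29


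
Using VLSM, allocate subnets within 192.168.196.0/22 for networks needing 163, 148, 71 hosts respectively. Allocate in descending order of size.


163 hosts -> /24 (254 usable): 192.168.196.0/24
148 hosts -> /24 (254 usable): 192.168.197.0/24
71 hosts -> /25 (126 usable): 192.168.198.0/25
Allocation: 192.168.196.0/24 (163 hosts, 254 usable); 192.168.197.0/24 (148 hosts, 254 usable); 192.168.198.0/25 (71 hosts, 126 usable)


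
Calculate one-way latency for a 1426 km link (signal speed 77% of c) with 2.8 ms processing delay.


Speed = 0.77 * 3e5 km/s = 231000 km/s
Propagation delay = 1426 / 231000 = 0.0062 s = 6.1732 ms
Processing delay = 2.8 ms
Total one-way latency = 8.9732 ms


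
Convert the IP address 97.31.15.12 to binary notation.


97 = 01100001
31 = 00011111
15 = 00001111
12 = 00001100
Binary: 01100001.00011111.00001111.00001100


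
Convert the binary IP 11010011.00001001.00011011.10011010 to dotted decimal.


11010011 = 211
00001001 = 9
00011011 = 27
10011010 = 154
IP: 211.9.27.154


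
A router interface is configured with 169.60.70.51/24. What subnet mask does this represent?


/24 means 24 network bits, 8 host bits
Binary: 11111111111111111111111100000000
Mask: 255.255.255.0


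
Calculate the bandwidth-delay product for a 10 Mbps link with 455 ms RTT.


BDP = bandwidth * RTT
= 10 Mbps * 455 ms
= 10 * 1e6 * 455 / 1000 bits
= 4550000 bits
= 568750 bytes
= 555.4199 KB
BDP = 4550000 bits (568750 bytes)


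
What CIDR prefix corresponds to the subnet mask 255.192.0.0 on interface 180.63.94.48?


Binary: 11111111.11000000.00000000.00000000
Count leading 1s
Prefix: /10


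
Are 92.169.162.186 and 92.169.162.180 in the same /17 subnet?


Mask: 255.255.128.0
92.169.162.186 AND mask = 92.169.128.0
92.169.162.180 AND mask = 92.169.128.0
Yes, same subnet (92.169.128.0)


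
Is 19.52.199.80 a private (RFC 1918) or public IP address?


RFC 1918 private ranges:
  10.0.0.0/8 (10.0.0.0 - 10.255.255.255)
  172.16.0.0/12 (172.16.0.0 - 172.31.255.255)
  192.168.0.0/16 (192.168.0.0 - 192.168.255.255)
Public (not in any RFC 1918 range)


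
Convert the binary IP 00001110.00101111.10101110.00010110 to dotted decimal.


00001110 = 14
00101111 = 47
10101110 = 174
00010110 = 22
IP: 14.47.174.22


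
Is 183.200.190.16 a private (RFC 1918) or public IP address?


RFC 1918 private ranges:
  10.0.0.0/8 (10.0.0.0 - 10.255.255.255)
  172.16.0.0/12 (172.16.0.0 - 172.31.255.255)
  192.168.0.0/16 (192.168.0.0 - 192.168.255.255)
Public (not in any RFC 1918 range)


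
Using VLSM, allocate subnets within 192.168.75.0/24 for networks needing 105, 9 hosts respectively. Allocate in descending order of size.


105 hosts -> /25 (126 usable): 192.168.75.0/25
9 hosts -> /28 (14 usable): 192.168.75.128/28
Allocation: 192.168.75.0/25 (105 hosts, 126 usable); 192.168.75.128/28 (9 hosts, 14 usable)


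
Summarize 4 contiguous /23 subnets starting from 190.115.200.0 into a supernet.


Original prefix: /23
Number of subnets: 4 = 2^2
New prefix = 23 - 2 = 21
Supernet: 190.115.200.0/21


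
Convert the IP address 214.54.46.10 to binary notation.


214 = 11010110
54 = 00110110
46 = 00101110
10 = 00001010
Binary: 11010110.00110110.00101110.00001010


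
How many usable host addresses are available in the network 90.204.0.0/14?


Host bits = 32 - 14 = 18
Total addresses = 2^18 = 262144
Usable = total - 2 (network and broadcast)
Usable hosts: 262142


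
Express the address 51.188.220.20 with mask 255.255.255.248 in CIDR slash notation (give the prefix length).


Binary: 11111111.11111111.11111111.11111000
Count leading 1s
Prefix: /29


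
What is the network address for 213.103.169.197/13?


IP:   11010101.01100111.10101001.11000101
Mask: 11111111.11111000.00000000.00000000
AND operation:
Net:  11010101.01100000.00000000.00000000
Network: 213.96.0.0/13


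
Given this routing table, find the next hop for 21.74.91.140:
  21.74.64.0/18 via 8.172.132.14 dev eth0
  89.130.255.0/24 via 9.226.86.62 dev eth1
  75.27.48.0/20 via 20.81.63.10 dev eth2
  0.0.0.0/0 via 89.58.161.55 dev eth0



Longest prefix match for 21.74.91.140:
  /18 21.74.64.0: MATCH
  /24 89.130.255.0: no
  /20 75.27.48.0: no
  /0 0.0.0.0: MATCH
Selected: next-hop 8.172.132.14 via eth0 (matched /18)


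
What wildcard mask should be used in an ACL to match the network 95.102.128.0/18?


Subnet mask: 255.255.192.0
Wildcard = 255.255.255.255 - subnet mask
255 - 255 = 0
255 - 255 = 0
255 - 192 = 63
255 - 0 = 255
Wildcard: 0.0.63.255


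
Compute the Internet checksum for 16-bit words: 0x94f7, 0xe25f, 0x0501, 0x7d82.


Sum all words (with carry folding):
+ 0x94f7 = 0x94f7
+ 0xe25f = 0x7757
+ 0x0501 = 0x7c58
+ 0x7d82 = 0xf9da
One's complement: ~0xf9da
Checksum = 0x0625


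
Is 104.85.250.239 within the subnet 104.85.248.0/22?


Subnet network: 104.85.248.0
Test IP AND mask: 104.85.248.0
Yes, 104.85.250.239 is in 104.85.248.0/22


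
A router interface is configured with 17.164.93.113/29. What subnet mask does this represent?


/29 means 29 network bits, 3 host bits
Binary: 11111111111111111111111111111000
Mask: 255.255.255.248


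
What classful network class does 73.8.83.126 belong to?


First octet: 73
Binary: 01001001
0xxxxxxx -> Class A (1-126)
Class A, default mask 255.0.0.0 (/8)


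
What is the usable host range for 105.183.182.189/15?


Network: 105.182.0.0
Broadcast: 105.183.255.255
First usable = network + 1
Last usable = broadcast - 1
Range: 105.182.0.1 to 105.183.255.254


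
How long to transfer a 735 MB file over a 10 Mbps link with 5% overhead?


Effective throughput = 10 * (1 - 5/100) = 9.5 Mbps
File size in Mb = 735 * 8 = 5880 Mb
Time = 5880 / 9.5
Time = 618.9474 seconds


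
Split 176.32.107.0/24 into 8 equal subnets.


New prefix = 24 + 3 = 27
Each subnet has 32 addresses
  176.32.107.0/27
  176.32.107.32/27
  176.32.107.64/27
  176.32.107.96/27
  176.32.107.128/27
  176.32.107.160/27
  176.32.107.192/27
  176.32.107.224/27
Subnets: 176.32.107.0/27, 176.32.107.32/27, 176.32.107.64/27, 176.32.107.96/27, 176.32.107.128/27, 176.32.107.160/27, 176.32.107.192/27, 176.32.107.224/27


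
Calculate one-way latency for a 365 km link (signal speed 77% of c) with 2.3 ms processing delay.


Speed = 0.77 * 3e5 km/s = 231000 km/s
Propagation delay = 365 / 231000 = 0.0016 s = 1.5801 ms
Processing delay = 2.3 ms
Total one-way latency = 3.8801 ms


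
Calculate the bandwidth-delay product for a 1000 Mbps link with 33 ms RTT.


BDP = bandwidth * RTT
= 1000 Mbps * 33 ms
= 1000 * 1e6 * 33 / 1000 bits
= 33000000 bits
= 4125000 bytes
= 4028.3203 KB
BDP = 33000000 bits (4125000 bytes)


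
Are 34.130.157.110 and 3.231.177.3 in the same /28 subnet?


Mask: 255.255.255.240
34.130.157.110 AND mask = 34.130.157.96
3.231.177.3 AND mask = 3.231.177.0
No, different subnets (34.130.157.96 vs 3.231.177.0)


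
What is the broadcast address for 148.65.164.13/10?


Network: 148.64.0.0/10
Host bits = 22
Set all host bits to 1:
Broadcast: 148.127.255.255


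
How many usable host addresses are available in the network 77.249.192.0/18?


Host bits = 32 - 18 = 14
Total addresses = 2^14 = 16384
Usable = total - 2 (network and broadcast)
Usable hosts: 16382


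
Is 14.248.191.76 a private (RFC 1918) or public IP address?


RFC 1918 private ranges:
  10.0.0.0/8 (10.0.0.0 - 10.255.255.255)
  172.16.0.0/12 (172.16.0.0 - 172.31.255.255)
  192.168.0.0/16 (192.168.0.0 - 192.168.255.255)
Public (not in any RFC 1918 range)


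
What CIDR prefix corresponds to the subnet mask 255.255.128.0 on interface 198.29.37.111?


Binary: 11111111.11111111.10000000.00000000
Count leading 1s
Prefix: /17


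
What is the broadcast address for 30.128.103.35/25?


Network: 30.128.103.0/25
Host bits = 7
Set all host bits to 1:
Broadcast: 30.128.103.127


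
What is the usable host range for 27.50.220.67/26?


Network: 27.50.220.64
Broadcast: 27.50.220.127
First usable = network + 1
Last usable = broadcast - 1
Range: 27.50.220.65 to 27.50.220.126


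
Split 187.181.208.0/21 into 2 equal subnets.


New prefix = 21 + 1 = 22
Each subnet has 1024 addresses
  187.181.208.0/22
  187.181.212.0/22
Subnets: 187.181.208.0/22, 187.181.212.0/22


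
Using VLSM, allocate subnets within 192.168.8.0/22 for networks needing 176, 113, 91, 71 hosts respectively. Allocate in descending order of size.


176 hosts -> /24 (254 usable): 192.168.8.0/24
113 hosts -> /25 (126 usable): 192.168.9.0/25
91 hosts -> /25 (126 usable): 192.168.9.128/25
71 hosts -> /25 (126 usable): 192.168.10.0/25
Allocation: 192.168.8.0/24 (176 hosts, 254 usable); 192.168.9.0/25 (113 hosts, 126 usable); 192.168.9.128/25 (91 hosts, 126 usable); 192.168.10.0/25 (71 hosts, 126 usable)


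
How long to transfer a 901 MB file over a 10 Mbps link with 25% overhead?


Effective throughput = 10 * (1 - 25/100) = 7.5 Mbps
File size in Mb = 901 * 8 = 7208 Mb
Time = 7208 / 7.5
Time = 961.0667 seconds


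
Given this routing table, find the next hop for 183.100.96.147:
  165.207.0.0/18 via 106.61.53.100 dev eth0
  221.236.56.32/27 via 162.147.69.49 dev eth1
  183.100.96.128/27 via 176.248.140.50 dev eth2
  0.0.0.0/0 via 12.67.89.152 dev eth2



Longest prefix match for 183.100.96.147:
  /18 165.207.0.0: no
  /27 221.236.56.32: no
  /27 183.100.96.128: MATCH
  /0 0.0.0.0: MATCH
Selected: next-hop 176.248.140.50 via eth2 (matched /27)


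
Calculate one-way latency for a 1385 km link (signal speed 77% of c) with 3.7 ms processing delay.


Speed = 0.77 * 3e5 km/s = 231000 km/s
Propagation delay = 1385 / 231000 = 0.006 s = 5.9957 ms
Processing delay = 3.7 ms
Total one-way latency = 9.6957 ms


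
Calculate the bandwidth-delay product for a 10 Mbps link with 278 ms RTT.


BDP = bandwidth * RTT
= 10 Mbps * 278 ms
= 10 * 1e6 * 278 / 1000 bits
= 2780000 bits
= 347500 bytes
= 339.3555 KB
BDP = 2780000 bits (347500 bytes)


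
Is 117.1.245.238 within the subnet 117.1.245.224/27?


Subnet network: 117.1.245.224
Test IP AND mask: 117.1.245.224
Yes, 117.1.245.238 is in 117.1.245.224/27


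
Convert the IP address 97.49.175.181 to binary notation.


97 = 01100001
49 = 00110001
175 = 10101111
181 = 10110101
Binary: 01100001.00110001.10101111.10110101


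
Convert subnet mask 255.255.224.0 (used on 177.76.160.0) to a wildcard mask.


Subnet mask: 255.255.224.0
Wildcard = 255.255.255.255 - subnet mask
255 - 255 = 0
255 - 255 = 0
255 - 224 = 31
255 - 0 = 255
Wildcard: 0.0.31.255


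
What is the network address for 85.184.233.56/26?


IP:   01010101.10111000.11101001.00111000
Mask: 11111111.11111111.11111111.11000000
AND operation:
Net:  01010101.10111000.11101001.00000000
Network: 85.184.233.0/26


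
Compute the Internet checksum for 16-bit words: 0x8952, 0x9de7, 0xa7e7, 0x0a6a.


Sum all words (with carry folding):
+ 0x8952 = 0x8952
+ 0x9de7 = 0x273a
+ 0xa7e7 = 0xcf21
+ 0x0a6a = 0xd98b
One's complement: ~0xd98b
Checksum = 0x2674


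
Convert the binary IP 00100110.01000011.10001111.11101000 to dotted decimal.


00100110 = 38
01000011 = 67
10001111 = 143
11101000 = 232
IP: 38.67.143.232


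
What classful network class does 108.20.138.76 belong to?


First octet: 108
Binary: 01101100
0xxxxxxx -> Class A (1-126)
Class A, default mask 255.0.0.0 (/8)


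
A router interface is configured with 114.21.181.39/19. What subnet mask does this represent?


/19 means 19 network bits, 13 host bits
Binary: 11111111111111111110000000000000
Mask: 255.255.224.0


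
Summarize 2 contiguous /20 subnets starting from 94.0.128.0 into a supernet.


Original prefix: /20
Number of subnets: 2 = 2^1
New prefix = 20 - 1 = 19
Supernet: 94.0.128.0/19


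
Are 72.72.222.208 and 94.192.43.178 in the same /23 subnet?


Mask: 255.255.254.0
72.72.222.208 AND mask = 72.72.222.0
94.192.43.178 AND mask = 94.192.42.0
No, different subnets (72.72.222.0 vs 94.192.42.0)


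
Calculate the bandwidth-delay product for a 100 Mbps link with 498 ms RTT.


BDP = bandwidth * RTT
= 100 Mbps * 498 ms
= 100 * 1e6 * 498 / 1000 bits
= 49800000 bits
= 6225000 bytes
= 6079.1016 KB
BDP = 49800000 bits (6225000 bytes)


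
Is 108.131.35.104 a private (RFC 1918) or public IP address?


RFC 1918 private ranges:
  10.0.0.0/8 (10.0.0.0 - 10.255.255.255)
  172.16.0.0/12 (172.16.0.0 - 172.31.255.255)
  192.168.0.0/16 (192.168.0.0 - 192.168.255.255)
Public (not in any RFC 1918 range)


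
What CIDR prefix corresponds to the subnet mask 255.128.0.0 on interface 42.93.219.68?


Binary: 11111111.10000000.00000000.00000000
Count leading 1s
Prefix: /9


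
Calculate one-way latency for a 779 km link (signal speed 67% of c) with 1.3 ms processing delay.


Speed = 0.67 * 3e5 km/s = 201000 km/s
Propagation delay = 779 / 201000 = 0.0039 s = 3.8756 ms
Processing delay = 1.3 ms
Total one-way latency = 5.1756 ms


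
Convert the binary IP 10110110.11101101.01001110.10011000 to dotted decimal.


10110110 = 182
11101101 = 237
01001110 = 78
10011000 = 152
IP: 182.237.78.152


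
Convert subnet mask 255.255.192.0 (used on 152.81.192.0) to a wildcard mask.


Subnet mask: 255.255.192.0
Wildcard = 255.255.255.255 - subnet mask
255 - 255 = 0
255 - 255 = 0
255 - 192 = 63
255 - 0 = 255
Wildcard: 0.0.63.255
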